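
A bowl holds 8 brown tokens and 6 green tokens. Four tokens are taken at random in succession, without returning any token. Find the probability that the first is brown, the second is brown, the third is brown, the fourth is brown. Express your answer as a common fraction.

Multiply the conditional probability of each draw in order, without replacement, so each draw removes one from its color and from the total.
P = (8/14) · (7/13) · (6/12) · (5/11) = 10/143 ≈ 0.0699.

10/143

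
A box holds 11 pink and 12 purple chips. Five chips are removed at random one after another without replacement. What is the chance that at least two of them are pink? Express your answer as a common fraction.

356/437

Sum the hypergeometric tail for j = 2,…,5 pink chips.
Favorable = C(11,2)·C(12,3) + C(11,3)·C(12,2) + C(11,4)·C(12,1) + C(11,5)·C(12,0) = 27412; total = C(23,5) = 33649.
P = 27412/33649 = 356/437 ≈ 0.8146.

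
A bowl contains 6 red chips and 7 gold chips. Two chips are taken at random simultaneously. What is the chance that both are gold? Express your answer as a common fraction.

7/26

Unordered draws without replacement: count favorable combinations over C(13,2).
Favorable = C(6,0) · C(7,2) = 21; total = C(13,2) = 78.
P = 21/78 = 7/26 ≈ 0.2692.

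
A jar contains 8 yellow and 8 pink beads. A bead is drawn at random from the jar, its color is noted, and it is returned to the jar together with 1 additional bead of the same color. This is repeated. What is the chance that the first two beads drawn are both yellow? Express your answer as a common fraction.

After a yellow draw the jar holds 9 yellow out of 17.
P = (8/16)·(9/17) = 9/34 ≈ 0.2647.

9/34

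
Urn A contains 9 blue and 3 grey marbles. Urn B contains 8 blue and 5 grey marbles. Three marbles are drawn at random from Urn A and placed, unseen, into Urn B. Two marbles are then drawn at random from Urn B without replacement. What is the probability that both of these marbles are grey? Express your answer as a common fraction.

Condition on how many of the transferred marbles are grey (from Urn A: 3 grey of 12; then Urn B has 16 total).
  0 grey: C(3,0)C(9,3)/C(12,3) = 21/55; then P = C(5,2)/C(16,2) = 1/12
  1 grey: C(3,1)C(9,2)/C(12,3) = 27/55; then P = C(6,2)/C(16,2) = 1/8
  2 grey: C(3,2)C(9,1)/C(12,3) = 27/220; then P = C(7,2)/C(16,2) = 7/40
  3 grey: C(3,3)C(9,0)/C(12,3) = 1/220; then P = C(8,2)/C(16,2) = 7/30
P(both grey) = 611/5280 ≈ 0.1157.

611/5280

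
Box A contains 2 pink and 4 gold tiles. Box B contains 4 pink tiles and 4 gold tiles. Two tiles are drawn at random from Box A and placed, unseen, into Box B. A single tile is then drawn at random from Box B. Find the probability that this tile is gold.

Condition on how many of the transferred tiles are gold (from Box A: 4 gold of 6; then Box B has 10 total).
  0 gold: C(4,0)C(2,2)/C(6,2) = 1/15; then P = 4/10
  1 gold: C(4,1)C(2,1)/C(6,2) = 8/15; then P = 5/10
  2 gold: C(4,2)C(2,0)/C(6,2) = 2/5; then P = 6/10
P(gold from Box B) = 8/15 ≈ 0.5333.

8/15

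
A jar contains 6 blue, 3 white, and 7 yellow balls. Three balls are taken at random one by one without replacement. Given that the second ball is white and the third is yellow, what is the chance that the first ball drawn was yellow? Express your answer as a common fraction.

3/7

P(first=yellow and the second ball is white and the third is yellow) = (7/16)·(3/15)·(6/14) = 3/80.
P(E) = Σ over first color = 3/80 + 1/80 + 3/80 = 7/80.
By Bayes, P(first=yellow | E) = 3/80 / 7/80 = 3/7 ≈ 0.4286.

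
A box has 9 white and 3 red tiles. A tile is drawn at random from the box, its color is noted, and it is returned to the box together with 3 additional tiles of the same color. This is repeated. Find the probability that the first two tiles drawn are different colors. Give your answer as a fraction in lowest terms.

3/10

Either red then white, or white then red; after the first draw the total is 15.
P = (3/12)·(9/15) + (9/12)·(3/15) = 3/10 ≈ 0.3000.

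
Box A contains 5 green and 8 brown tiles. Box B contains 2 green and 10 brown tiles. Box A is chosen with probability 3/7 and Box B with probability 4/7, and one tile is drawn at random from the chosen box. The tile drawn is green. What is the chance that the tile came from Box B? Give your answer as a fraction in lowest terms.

P(green | Box A) = 5/13; P(green | Box B) = 1/6.
P(green) = 3/7·5/13 + 4/7·1/6 = 71/273.
By Bayes' rule, P(Box B | green) = 2/21 / 71/273 = 26/71 ≈ 0.3662.

26/71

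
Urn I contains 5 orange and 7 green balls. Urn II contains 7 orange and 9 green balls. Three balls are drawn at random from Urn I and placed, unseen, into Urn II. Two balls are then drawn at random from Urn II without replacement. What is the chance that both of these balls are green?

773/2508

Condition on how many of the transferred balls are green (from Urn I: 7 green of 12; then Urn II has 19 total).
  0 green: C(7,0)C(5,3)/C(12,3) = 1/22; then P = C(9,2)/C(19,2) = 4/19
  1 green: C(7,1)C(5,2)/C(12,3) = 7/22; then P = C(10,2)/C(19,2) = 5/19
  2 green: C(7,2)C(5,1)/C(12,3) = 21/44; then P = C(11,2)/C(19,2) = 55/171
  3 green: C(7,3)C(5,0)/C(12,3) = 7/44; then P = C(12,2)/C(19,2) = 22/57
P(both green) = 773/2508 ≈ 0.3082.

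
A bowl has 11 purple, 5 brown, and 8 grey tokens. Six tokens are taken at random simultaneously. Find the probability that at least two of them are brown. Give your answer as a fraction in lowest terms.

Sum the hypergeometric tail for j = 2,…,5 brown tokens.
Favorable = C(5,2)·C(19,4) + C(5,3)·C(19,3) + C(5,4)·C(19,2) + C(5,5)·C(19,1) = 49324; total = C(24,6) = 134596.
P = 49324/134596 = 59/161 ≈ 0.3665.

59/161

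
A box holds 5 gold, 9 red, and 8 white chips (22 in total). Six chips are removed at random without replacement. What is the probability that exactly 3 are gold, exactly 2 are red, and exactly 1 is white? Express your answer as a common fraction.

960/24871

Unordered draws without replacement: count favorable combinations over C(22,6).
Favorable = C(5,3) · C(9,2) · C(8,1) = 2880; total = C(22,6) = 74613.
P = 2880/74613 = 960/24871 ≈ 0.0386.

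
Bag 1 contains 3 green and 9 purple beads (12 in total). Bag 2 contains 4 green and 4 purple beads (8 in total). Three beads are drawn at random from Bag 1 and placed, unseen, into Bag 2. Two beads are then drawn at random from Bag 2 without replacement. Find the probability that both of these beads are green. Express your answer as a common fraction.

201/1210

Condition on how many of the transferred beads are green (from Bag 1: 3 green of 12; then Bag 2 has 11 total).
  0 green: C(3,0)C(9,3)/C(12,3) = 21/55; then P = C(4,2)/C(11,2) = 6/55
  1 green: C(3,1)C(9,2)/C(12,3) = 27/55; then P = C(5,2)/C(11,2) = 2/11
  2 green: C(3,2)C(9,1)/C(12,3) = 27/220; then P = C(6,2)/C(11,2) = 3/11
  3 green: C(3,3)C(9,0)/C(12,3) = 1/220; then P = C(7,2)/C(11,2) = 21/55
P(both green) = 201/1210 ≈ 0.1661.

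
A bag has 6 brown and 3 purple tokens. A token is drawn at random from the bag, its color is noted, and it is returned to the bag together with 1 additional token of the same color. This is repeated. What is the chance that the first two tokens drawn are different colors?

2/5

Either purple then brown, or brown then purple; after the first draw the total is 10.
P = (3/9)·(6/10) + (6/9)·(3/10) = 2/5 ≈ 0.4000.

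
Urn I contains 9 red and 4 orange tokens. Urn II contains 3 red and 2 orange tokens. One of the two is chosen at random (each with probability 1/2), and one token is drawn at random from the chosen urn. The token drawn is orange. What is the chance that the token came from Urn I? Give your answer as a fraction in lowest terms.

10/23

P(orange | Urn I) = 4/13; P(orange | Urn II) = 2/5.
P(orange) = 1/2·4/13 + 1/2·2/5 = 23/65.
By Bayes' rule, P(Urn I | orange) = 2/13 / 23/65 = 10/23 ≈ 0.4348.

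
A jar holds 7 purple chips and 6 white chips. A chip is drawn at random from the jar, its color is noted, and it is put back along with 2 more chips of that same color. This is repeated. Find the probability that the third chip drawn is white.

Sum over the four possibilities for the first two draws (white/not-white each), tracking how the white count and total change by +2 per draw.
P(third is white) = 6/13 ≈ 0.4615. (In a Pólya urn every draw has the same marginal probability 6/13.)

6/13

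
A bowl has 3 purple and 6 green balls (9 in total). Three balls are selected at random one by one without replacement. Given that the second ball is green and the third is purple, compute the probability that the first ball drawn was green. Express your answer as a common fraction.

5/7

P(first=green and the second ball is green and the third is purple) = (6/9)·(5/8)·(3/7) = 5/28.
P(E) = Σ over first color = 1/14 + 5/28 = 1/4.
By Bayes, P(first=green | E) = 5/28 / 1/4 = 5/7 ≈ 0.7143.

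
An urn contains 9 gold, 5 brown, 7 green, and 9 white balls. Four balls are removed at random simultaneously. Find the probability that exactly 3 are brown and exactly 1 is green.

2/783

Unordered draws without replacement: count favorable combinations over C(30,4).
Favorable = C(9,0) · C(5,3) · C(7,1) · C(9,0) = 70; total = C(30,4) = 27405.
P = 70/27405 = 2/783 ≈ 0.0026.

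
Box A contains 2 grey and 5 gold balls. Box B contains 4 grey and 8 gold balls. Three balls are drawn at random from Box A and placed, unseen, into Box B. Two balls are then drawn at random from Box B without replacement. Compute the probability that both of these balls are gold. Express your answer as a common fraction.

326/735

Condition on how many of the transferred balls are gold (from Box A: 5 gold of 7; then Box B has 15 total).
  1 gold: C(5,1)C(2,2)/C(7,3) = 1/7; then P = C(9,2)/C(15,2) = 12/35
  2 gold: C(5,2)C(2,1)/C(7,3) = 4/7; then P = C(10,2)/C(15,2) = 3/7
  3 gold: C(5,3)C(2,0)/C(7,3) = 2/7; then P = C(11,2)/C(15,2) = 11/21
P(both gold) = 326/735 ≈ 0.4435.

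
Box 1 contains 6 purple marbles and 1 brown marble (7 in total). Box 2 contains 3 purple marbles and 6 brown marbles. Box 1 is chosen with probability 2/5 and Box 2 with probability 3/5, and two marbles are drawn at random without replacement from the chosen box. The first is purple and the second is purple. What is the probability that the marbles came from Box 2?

P(E | Box 1) = 5/7; P(E | Box 2) = 1/12.
P(E) = 2/5·5/7 + 3/5·1/12 = 47/140.
By Bayes' rule, P(Box 2 | E) = 1/20 / 47/140 = 7/47 ≈ 0.1489.

7/47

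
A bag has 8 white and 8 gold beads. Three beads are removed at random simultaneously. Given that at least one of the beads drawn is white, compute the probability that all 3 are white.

1/9

P(all 3 white) = C(8,3)/C(16,3) = 1/10; P(at least one white) = 1 − C(8,3)/C(16,3) = 9/10.
Since 'all 3 white' ⊆ 'at least one white', P(all 3 | at least one) = 1/10 / 9/10 = 1/9 ≈ 0.1111.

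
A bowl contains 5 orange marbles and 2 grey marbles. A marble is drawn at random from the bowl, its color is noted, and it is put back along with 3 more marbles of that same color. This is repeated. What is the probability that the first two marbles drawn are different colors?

2/7

Either grey then orange, or orange then grey; after the first draw the total is 10.
P = (2/7)·(5/10) + (5/7)·(2/10) = 2/7 ≈ 0.2857.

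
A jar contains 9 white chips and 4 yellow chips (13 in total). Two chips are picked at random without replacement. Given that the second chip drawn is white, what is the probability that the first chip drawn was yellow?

P(first=yellow and the second chip drawn is white) = (4/13)·(9/12) = 3/13.
P(the second chip drawn is white) = Σ over first color = 6/13 + 3/13 = 9/13.
By Bayes, P(first=yellow | the second chip drawn is white) = 3/13 / 9/13 = 1/3 ≈ 0.3333.

1/3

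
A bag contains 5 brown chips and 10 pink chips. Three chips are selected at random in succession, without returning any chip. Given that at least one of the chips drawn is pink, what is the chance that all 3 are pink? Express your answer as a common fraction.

P(all 3 pink) = C(10,3)/C(15,3) = 24/91; P(at least one pink) = 1 − C(5,3)/C(15,3) = 89/91.
Since 'all 3 pink' ⊆ 'at least one pink', P(all 3 | at least one) = 24/91 / 89/91 = 24/89 ≈ 0.2697.

24/89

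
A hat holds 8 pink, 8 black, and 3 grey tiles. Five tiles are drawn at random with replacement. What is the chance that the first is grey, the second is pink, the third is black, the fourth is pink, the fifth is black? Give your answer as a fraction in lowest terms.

Multiply the conditional probability of each draw in order, with replacement (the composition resets each draw).
P = (3/19) · (8/19) · (8/19) · (8/19) · (8/19) = 12288/2476099 ≈ 0.0050.

12288/2476099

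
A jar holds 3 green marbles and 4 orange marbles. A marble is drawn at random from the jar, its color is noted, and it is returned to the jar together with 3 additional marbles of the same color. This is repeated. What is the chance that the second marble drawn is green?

3/7

Condition on the first draw. If first is green (prob 3/7), second-green has prob (6)/(10); if not (prob 4/7), it has prob 3/(10).
P = (3/7)·(6/10) + (4/7)·(3/10) = 3/7 ≈ 0.4286.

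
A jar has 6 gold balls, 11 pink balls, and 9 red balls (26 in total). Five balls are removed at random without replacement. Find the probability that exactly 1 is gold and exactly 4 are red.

Unordered draws without replacement: count favorable combinations over C(26,5).
Favorable = C(6,1) · C(11,0) · C(9,4) = 756; total = C(26,5) = 65780.
P = 756/65780 = 189/16445 ≈ 0.0115.

189/16445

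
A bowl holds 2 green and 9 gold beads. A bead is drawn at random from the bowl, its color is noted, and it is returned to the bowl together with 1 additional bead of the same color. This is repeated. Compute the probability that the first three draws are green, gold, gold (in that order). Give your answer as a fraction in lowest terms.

15/143

Track the composition after each reinforcement of +1.
P = (2/11) · (9/12) · (10/13) = 15/143 ≈ 0.1049.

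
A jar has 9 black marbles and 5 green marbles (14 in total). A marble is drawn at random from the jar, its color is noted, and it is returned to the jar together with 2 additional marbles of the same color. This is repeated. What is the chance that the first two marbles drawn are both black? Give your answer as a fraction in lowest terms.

After a black draw the jar holds 11 black out of 16.
P = (9/14)·(11/16) = 99/224 ≈ 0.4420.

99/224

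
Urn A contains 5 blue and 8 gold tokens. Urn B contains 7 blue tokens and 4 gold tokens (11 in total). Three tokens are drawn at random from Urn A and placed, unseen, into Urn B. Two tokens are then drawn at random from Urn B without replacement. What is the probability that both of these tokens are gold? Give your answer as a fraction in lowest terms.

Condition on how many of the transferred tokens are gold (from Urn A: 8 gold of 13; then Urn B has 14 total).
  0 gold: C(8,0)C(5,3)/C(13,3) = 5/143; then P = C(4,2)/C(14,2) = 6/91
  1 gold: C(8,1)C(5,2)/C(13,3) = 40/143; then P = C(5,2)/C(14,2) = 10/91
  2 gold: C(8,2)C(5,1)/C(13,3) = 70/143; then P = C(6,2)/C(14,2) = 15/91
  3 gold: C(8,3)C(5,0)/C(13,3) = 28/143; then P = C(7,2)/C(14,2) = 3/13
P(both gold) = 188/1183 ≈ 0.1589.

188/1183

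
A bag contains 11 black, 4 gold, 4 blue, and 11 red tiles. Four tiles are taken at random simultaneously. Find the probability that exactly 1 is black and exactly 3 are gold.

Unordered draws without replacement: count favorable combinations over C(30,4).
Favorable = C(11,1) · C(4,3) · C(4,0) · C(11,0) = 44; total = C(30,4) = 27405.
P = 44/27405 = 44/27405 ≈ 0.0016.

44/27405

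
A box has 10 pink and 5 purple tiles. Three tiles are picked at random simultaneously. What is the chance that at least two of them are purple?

Sum the hypergeometric tail for j = 2,…,3 purple tiles.
Favorable = C(5,2)·C(10,1) + C(5,3)·C(10,0) = 110; total = C(15,3) = 455.
P = 110/455 = 22/91 ≈ 0.2418.

22/91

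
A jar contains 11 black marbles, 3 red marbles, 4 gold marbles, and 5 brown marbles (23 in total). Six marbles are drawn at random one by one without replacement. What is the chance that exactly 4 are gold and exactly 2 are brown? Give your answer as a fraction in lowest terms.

Unordered draws without replacement: count favorable combinations over C(23,6).
Favorable = C(11,0) · C(3,0) · C(4,4) · C(5,2) = 10; total = C(23,6) = 100947.
P = 10/100947 = 10/100947 ≈ 0.0001.

10/100947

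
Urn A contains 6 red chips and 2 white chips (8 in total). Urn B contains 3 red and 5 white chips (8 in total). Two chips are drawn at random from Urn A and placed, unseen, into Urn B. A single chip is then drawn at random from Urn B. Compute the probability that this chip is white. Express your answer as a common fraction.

11/20

Condition on how many of the transferred chips are white (from Urn A: 2 white of 8; then Urn B has 10 total).
  0 white: C(2,0)C(6,2)/C(8,2) = 15/28; then P = 5/10
  1 white: C(2,1)C(6,1)/C(8,2) = 3/7; then P = 6/10
  2 white: C(2,2)C(6,0)/C(8,2) = 1/28; then P = 7/10
P(white from Urn B) = 11/20 ≈ 0.5500.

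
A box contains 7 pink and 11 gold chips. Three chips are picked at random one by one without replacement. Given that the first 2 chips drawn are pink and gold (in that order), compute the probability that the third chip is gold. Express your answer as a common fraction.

After removing 1 pink, 1 gold, the box has 10 gold out of 16 remaining.
P(third is gold | given) = 10/16 = 5/8 ≈ 0.6250.

5/8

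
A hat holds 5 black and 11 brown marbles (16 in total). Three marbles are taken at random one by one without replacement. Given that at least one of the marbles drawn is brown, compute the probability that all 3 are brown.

3/10

P(all 3 brown) = C(11,3)/C(16,3) = 33/112; P(at least one brown) = 1 − C(5,3)/C(16,3) = 55/56.
Since 'all 3 brown' ⊆ 'at least one brown', P(all 3 | at least one) = 33/112 / 55/56 = 3/10 ≈ 0.3000.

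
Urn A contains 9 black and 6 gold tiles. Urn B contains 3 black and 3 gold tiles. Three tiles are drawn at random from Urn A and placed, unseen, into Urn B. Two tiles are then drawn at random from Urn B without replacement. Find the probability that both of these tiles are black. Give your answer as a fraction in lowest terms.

11/42

Condition on how many of the transferred tiles are black (from Urn A: 9 black of 15; then Urn B has 9 total).
  0 black: C(9,0)C(6,3)/C(15,3) = 4/91; then P = C(3,2)/C(9,2) = 1/12
  1 black: C(9,1)C(6,2)/C(15,3) = 27/91; then P = C(4,2)/C(9,2) = 1/6
  2 black: C(9,2)C(6,1)/C(15,3) = 216/455; then P = C(5,2)/C(9,2) = 5/18
  3 black: C(9,3)C(6,0)/C(15,3) = 12/65; then P = C(6,2)/C(9,2) = 5/12
P(both black) = 11/42 ≈ 0.2619.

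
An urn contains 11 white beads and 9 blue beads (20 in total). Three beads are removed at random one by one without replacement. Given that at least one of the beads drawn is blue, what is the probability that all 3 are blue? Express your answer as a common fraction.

28/325

P(all 3 blue) = C(9,3)/C(20,3) = 7/95; P(at least one blue) = 1 − C(11,3)/C(20,3) = 65/76.
Since 'all 3 blue' ⊆ 'at least one blue', P(all 3 | at least one) = 7/95 / 65/76 = 28/325 ≈ 0.0862.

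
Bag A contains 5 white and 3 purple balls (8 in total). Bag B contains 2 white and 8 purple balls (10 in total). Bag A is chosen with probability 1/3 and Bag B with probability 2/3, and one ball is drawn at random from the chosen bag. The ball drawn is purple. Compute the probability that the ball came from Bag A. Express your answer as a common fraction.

15/79

P(purple | Bag A) = 3/8; P(purple | Bag B) = 4/5.
P(purple) = 1/3·3/8 + 2/3·4/5 = 79/120.
By Bayes' rule, P(Bag A | purple) = 1/8 / 79/120 = 15/79 ≈ 0.1899.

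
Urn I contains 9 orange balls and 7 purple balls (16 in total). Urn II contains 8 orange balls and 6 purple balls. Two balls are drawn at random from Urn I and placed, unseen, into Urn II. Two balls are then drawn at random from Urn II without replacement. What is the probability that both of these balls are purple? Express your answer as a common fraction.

Condition on how many of the transferred balls are purple (from Urn I: 7 purple of 16; then Urn II has 16 total).
  0 purple: C(7,0)C(9,2)/C(16,2) = 3/10; then P = C(6,2)/C(16,2) = 1/8
  1 purple: C(7,1)C(9,1)/C(16,2) = 21/40; then P = C(7,2)/C(16,2) = 7/40
  2 purple: C(7,2)C(9,0)/C(16,2) = 7/40; then P = C(8,2)/C(16,2) = 7/30
P(both purple) = 817/4800 ≈ 0.1702.

817/4800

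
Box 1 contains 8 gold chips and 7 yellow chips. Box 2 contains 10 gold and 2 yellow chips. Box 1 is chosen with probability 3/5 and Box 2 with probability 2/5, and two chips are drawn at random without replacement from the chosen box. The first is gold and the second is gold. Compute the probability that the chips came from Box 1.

44/119

P(E | Box 1) = 4/15; P(E | Box 2) = 15/22.
P(E) = 3/5·4/15 + 2/5·15/22 = 119/275.
By Bayes' rule, P(Box 1 | E) = 4/25 / 119/275 = 44/119 ≈ 0.3697.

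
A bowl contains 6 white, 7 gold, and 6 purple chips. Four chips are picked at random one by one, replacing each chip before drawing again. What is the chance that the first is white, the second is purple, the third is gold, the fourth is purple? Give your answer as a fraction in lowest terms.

Multiply the conditional probability of each draw in order, with replacement (the composition resets each draw).
P = (6/19) · (6/19) · (7/19) · (6/19) = 1512/130321 ≈ 0.0116.

1512/130321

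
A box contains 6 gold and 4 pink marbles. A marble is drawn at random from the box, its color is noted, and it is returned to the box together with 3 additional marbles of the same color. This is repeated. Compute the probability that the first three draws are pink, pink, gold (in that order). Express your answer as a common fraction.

21/260

Track the composition after each reinforcement of +3.
P = (4/10) · (7/13) · (6/16) = 21/260 ≈ 0.0808.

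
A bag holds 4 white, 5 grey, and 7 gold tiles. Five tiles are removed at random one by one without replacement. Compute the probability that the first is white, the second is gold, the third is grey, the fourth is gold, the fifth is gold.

Multiply the conditional probability of each draw in order, without replacement, so each draw removes one from its color and from the total.
P = (4/16) · (7/15) · (5/14) · (6/13) · (5/12) = 5/624 ≈ 0.0080.

5/624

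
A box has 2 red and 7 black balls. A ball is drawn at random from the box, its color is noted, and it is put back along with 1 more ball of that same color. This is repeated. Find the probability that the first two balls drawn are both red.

After a red draw the box holds 3 red out of 10.
P = (2/9)·(3/10) = 1/15 ≈ 0.0667.

1/15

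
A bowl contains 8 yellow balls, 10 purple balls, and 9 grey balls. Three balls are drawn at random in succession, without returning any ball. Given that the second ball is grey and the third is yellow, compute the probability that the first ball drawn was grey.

8/25

P(first=grey and the second ball is grey and the third is yellow) = (9/27)·(8/26)·(8/25) = 32/975.
P(E) = Σ over first color = 28/975 + 8/195 + 32/975 = 4/39.
By Bayes, P(first=grey | E) = 32/975 / 4/39 = 8/25 ≈ 0.3200.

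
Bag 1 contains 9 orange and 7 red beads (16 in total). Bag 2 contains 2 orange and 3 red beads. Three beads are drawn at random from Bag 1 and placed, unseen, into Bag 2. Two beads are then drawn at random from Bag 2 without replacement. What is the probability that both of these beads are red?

Condition on how many of the transferred beads are red (from Bag 1: 7 red of 16; then Bag 2 has 8 total).
  0 red: C(7,0)C(9,3)/C(16,3) = 3/20; then P = C(3,2)/C(8,2) = 3/28
  1 red: C(7,1)C(9,2)/C(16,3) = 9/20; then P = C(4,2)/C(8,2) = 3/14
  2 red: C(7,2)C(9,1)/C(16,3) = 27/80; then P = C(5,2)/C(8,2) = 5/14
  3 red: C(7,3)C(9,0)/C(16,3) = 1/16; then P = C(6,2)/C(8,2) = 15/28
P(both red) = 597/2240 ≈ 0.2665.

597/2240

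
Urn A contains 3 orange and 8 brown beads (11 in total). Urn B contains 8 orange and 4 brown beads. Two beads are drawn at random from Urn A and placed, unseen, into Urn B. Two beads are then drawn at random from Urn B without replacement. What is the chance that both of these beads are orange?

1783/5005

Condition on how many of the transferred beads are orange (from Urn A: 3 orange of 11; then Urn B has 14 total).
  0 orange: C(3,0)C(8,2)/C(11,2) = 28/55; then P = C(8,2)/C(14,2) = 4/13
  1 orange: C(3,1)C(8,1)/C(11,2) = 24/55; then P = C(9,2)/C(14,2) = 36/91
  2 orange: C(3,2)C(8,0)/C(11,2) = 3/55; then P = C(10,2)/C(14,2) = 45/91
P(both orange) = 1783/5005 ≈ 0.3562.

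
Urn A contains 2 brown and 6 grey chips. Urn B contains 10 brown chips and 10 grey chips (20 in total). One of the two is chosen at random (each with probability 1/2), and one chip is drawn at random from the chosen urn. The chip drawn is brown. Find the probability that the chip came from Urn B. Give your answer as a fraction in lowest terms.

P(brown | Urn A) = 1/4; P(brown | Urn B) = 1/2.
P(brown) = 1/2·1/4 + 1/2·1/2 = 3/8.
By Bayes' rule, P(Urn B | brown) = 1/4 / 3/8 = 2/3 ≈ 0.6667.

2/3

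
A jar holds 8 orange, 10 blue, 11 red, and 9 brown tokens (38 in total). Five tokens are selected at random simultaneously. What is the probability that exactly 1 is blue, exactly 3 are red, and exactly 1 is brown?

2475/83657

Unordered draws without replacement: count favorable combinations over C(38,5).
Favorable = C(8,0) · C(10,1) · C(11,3) · C(9,1) = 14850; total = C(38,5) = 501942.
P = 14850/501942 = 2475/83657 ≈ 0.0296.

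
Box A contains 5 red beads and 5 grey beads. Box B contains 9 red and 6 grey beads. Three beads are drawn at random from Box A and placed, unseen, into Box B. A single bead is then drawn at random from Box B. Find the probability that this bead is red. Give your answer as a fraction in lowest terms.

Condition on how many of the transferred beads are red (from Box A: 5 red of 10; then Box B has 18 total).
  0 red: C(5,0)C(5,3)/C(10,3) = 1/12; then P = 9/18
  1 red: C(5,1)C(5,2)/C(10,3) = 5/12; then P = 10/18
  2 red: C(5,2)C(5,1)/C(10,3) = 5/12; then P = 11/18
  3 red: C(5,3)C(5,0)/C(10,3) = 1/12; then P = 12/18
P(red from Box B) = 7/12 ≈ 0.5833.

7/12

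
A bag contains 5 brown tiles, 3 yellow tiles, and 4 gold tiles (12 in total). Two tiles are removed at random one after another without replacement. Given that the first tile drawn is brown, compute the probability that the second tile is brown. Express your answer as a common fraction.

4/11

After removing 1 brown, the bag has 4 brown out of 11 remaining.
P(second is brown | given) = 4/11 ≈ 0.3636.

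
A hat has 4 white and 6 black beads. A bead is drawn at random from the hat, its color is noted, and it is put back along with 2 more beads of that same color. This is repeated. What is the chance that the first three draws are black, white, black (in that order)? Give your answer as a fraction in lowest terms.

4/35

Track the composition after each reinforcement of +2.
P = (6/10) · (4/12) · (8/14) = 4/35 ≈ 0.1143.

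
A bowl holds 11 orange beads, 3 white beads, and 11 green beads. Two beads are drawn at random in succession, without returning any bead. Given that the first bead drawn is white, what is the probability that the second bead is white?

1/12

After removing 1 white, the bowl has 2 white out of 24 remaining.
P(second is white | given) = 2/24 = 1/12 ≈ 0.0833.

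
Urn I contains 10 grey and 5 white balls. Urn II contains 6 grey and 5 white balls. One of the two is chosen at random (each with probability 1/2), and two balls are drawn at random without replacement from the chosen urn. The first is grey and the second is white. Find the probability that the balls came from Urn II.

P(E | Urn I) = 5/21; P(E | Urn II) = 3/11.
P(E) = 1/2·5/21 + 1/2·3/11 = 59/231.
By Bayes' rule, P(Urn II | E) = 3/22 / 59/231 = 63/118 ≈ 0.5339.

63/118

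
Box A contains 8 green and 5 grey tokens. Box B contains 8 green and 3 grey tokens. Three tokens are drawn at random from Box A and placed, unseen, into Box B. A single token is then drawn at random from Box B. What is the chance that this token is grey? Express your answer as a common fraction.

27/91

Condition on how many of the transferred tokens are grey (from Box A: 5 grey of 13; then Box B has 14 total).
  0 grey: C(5,0)C(8,3)/C(13,3) = 28/143; then P = 3/14
  1 grey: C(5,1)C(8,2)/C(13,3) = 70/143; then P = 4/14
  2 grey: C(5,2)C(8,1)/C(13,3) = 40/143; then P = 5/14
  3 grey: C(5,3)C(8,0)/C(13,3) = 5/143; then P = 6/14
P(grey from Box B) = 27/91 ≈ 0.2967.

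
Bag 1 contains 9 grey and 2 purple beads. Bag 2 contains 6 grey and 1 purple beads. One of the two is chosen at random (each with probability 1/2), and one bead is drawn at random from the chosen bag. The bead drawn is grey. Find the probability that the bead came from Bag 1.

P(grey | Bag 1) = 9/11; P(grey | Bag 2) = 6/7.
P(grey) = 1/2·9/11 + 1/2·6/7 = 129/154.
By Bayes' rule, P(Bag 1 | grey) = 9/22 / 129/154 = 21/43 ≈ 0.4884.

21/43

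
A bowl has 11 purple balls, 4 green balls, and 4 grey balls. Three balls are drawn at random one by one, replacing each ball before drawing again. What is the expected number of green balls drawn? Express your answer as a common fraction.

By linearity of expectation, E[X] = Σ P(draw i is green); each independent draw has P(green) = 4/19.
E[X] = 3 · 4/19 = 12/19 ≈ 0.6316.

12/19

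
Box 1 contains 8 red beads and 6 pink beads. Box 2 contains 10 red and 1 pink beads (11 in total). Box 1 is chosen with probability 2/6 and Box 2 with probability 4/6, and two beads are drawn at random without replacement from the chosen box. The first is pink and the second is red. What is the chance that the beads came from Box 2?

91/223

P(E | Box 1) = 24/91; P(E | Box 2) = 1/11.
P(E) = 1/3·24/91 + 2/3·1/11 = 446/3003.
By Bayes' rule, P(Box 2 | E) = 2/33 / 446/3003 = 91/223 ≈ 0.4081.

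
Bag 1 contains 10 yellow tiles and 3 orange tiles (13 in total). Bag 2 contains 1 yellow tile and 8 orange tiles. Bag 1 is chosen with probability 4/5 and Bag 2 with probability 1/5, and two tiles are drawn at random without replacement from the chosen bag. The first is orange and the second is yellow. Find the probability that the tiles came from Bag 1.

P(E | Bag 1) = 5/26; P(E | Bag 2) = 1/9.
P(E) = 4/5·5/26 + 1/5·1/9 = 103/585.
By Bayes' rule, P(Bag 1 | E) = 2/13 / 103/585 = 90/103 ≈ 0.8738.

90/103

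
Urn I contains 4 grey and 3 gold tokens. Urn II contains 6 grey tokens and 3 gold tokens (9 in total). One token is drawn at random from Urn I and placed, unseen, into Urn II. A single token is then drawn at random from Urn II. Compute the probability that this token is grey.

23/35

Condition on how many of the transferred tokens are grey (from Urn I: 4 grey of 7; then Urn II has 10 total).
  0 grey: C(4,0)C(3,1)/C(7,1) = 3/7; then P = 6/10
  1 grey: C(4,1)C(3,0)/C(7,1) = 4/7; then P = 7/10
P(grey from Urn II) = 23/35 ≈ 0.6571.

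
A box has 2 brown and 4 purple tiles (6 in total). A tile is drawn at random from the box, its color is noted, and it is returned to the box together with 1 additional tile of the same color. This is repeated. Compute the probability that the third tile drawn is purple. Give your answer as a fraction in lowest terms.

2/3

Sum over the four possibilities for the first two draws (purple/not-purple each), tracking how the purple count and total change by +1 per draw.
P(third is purple) = 2/3 ≈ 0.6667. (In a Pólya urn every draw has the same marginal probability 4/6.)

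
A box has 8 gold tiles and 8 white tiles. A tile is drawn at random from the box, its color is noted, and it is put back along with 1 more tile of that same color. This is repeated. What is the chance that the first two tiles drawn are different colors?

Either gold then white, or white then gold; after the first draw the total is 17.
P = (8/16)·(8/17) + (8/16)·(8/17) = 8/17 ≈ 0.4706.

8/17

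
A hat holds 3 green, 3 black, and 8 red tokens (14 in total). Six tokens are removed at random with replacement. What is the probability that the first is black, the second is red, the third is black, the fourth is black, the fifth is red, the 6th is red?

Multiply the conditional probability of each draw in order, with replacement (the composition resets each draw).
P = (3/14) · (8/14) · (3/14) · (3/14) · (8/14) · (8/14) = 216/117649 ≈ 0.0018.

216/117649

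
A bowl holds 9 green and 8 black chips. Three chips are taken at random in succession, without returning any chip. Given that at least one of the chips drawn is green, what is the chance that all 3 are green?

P(all 3 green) = C(9,3)/C(17,3) = 21/170; P(at least one green) = 1 − C(8,3)/C(17,3) = 78/85.
Since 'all 3 green' ⊆ 'at least one green', P(all 3 | at least one) = 21/170 / 78/85 = 7/52 ≈ 0.1346.

7/52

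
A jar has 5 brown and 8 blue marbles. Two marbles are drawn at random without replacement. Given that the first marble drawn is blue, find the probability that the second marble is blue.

7/12

After removing 1 blue, the jar has 7 blue out of 12 remaining.
P(second is blue | given) = 7/12 ≈ 0.5833.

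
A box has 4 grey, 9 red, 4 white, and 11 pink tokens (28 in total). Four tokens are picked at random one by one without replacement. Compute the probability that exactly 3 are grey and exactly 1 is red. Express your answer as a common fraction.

4/2275

Unordered draws without replacement: count favorable combinations over C(28,4).
Favorable = C(4,3) · C(9,1) · C(4,0) · C(11,0) = 36; total = C(28,4) = 20475.
P = 36/20475 = 4/2275 ≈ 0.0018.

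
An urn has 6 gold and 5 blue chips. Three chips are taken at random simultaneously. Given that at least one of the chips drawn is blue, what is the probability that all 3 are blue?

2/29

P(all 3 blue) = C(5,3)/C(11,3) = 2/33; P(at least one blue) = 1 − C(6,3)/C(11,3) = 29/33.
Since 'all 3 blue' ⊆ 'at least one blue', P(all 3 | at least one) = 2/33 / 29/33 = 2/29 ≈ 0.0690.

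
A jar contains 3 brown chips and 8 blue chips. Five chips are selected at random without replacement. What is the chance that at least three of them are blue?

Sum the hypergeometric tail for j = 3,…,5 blue chips.
Favorable = C(8,3)·C(3,2) + C(8,4)·C(3,1) + C(8,5)·C(3,0) = 434; total = C(11,5) = 462.
P = 434/462 = 31/33 ≈ 0.9394.

31/33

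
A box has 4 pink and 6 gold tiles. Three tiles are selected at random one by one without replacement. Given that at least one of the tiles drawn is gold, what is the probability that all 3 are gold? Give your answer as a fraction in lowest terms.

P(all 3 gold) = C(6,3)/C(10,3) = 1/6; P(at least one gold) = 1 − C(4,3)/C(10,3) = 29/30.
Since 'all 3 gold' ⊆ 'at least one gold', P(all 3 | at least one) = 1/6 / 29/30 = 5/29 ≈ 0.1724.

5/29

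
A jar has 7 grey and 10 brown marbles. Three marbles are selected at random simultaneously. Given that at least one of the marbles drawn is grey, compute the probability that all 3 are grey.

P(all 3 grey) = C(7,3)/C(17,3) = 7/136; P(at least one grey) = 1 − C(10,3)/C(17,3) = 14/17.
Since 'all 3 grey' ⊆ 'at least one grey', P(all 3 | at least one) = 7/136 / 14/17 = 1/16 ≈ 0.0625.

1/16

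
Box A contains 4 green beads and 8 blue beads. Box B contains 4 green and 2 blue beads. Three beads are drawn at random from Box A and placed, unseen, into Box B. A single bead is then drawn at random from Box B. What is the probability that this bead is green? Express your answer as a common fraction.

5/9

Condition on how many of the transferred beads are green (from Box A: 4 green of 12; then Box B has 9 total).
  0 green: C(4,0)C(8,3)/C(12,3) = 14/55; then P = 4/9
  1 green: C(4,1)C(8,2)/C(12,3) = 28/55; then P = 5/9
  2 green: C(4,2)C(8,1)/C(12,3) = 12/55; then P = 6/9
  3 green: C(4,3)C(8,0)/C(12,3) = 1/55; then P = 7/9
P(green from Box B) = 5/9 ≈ 0.5556.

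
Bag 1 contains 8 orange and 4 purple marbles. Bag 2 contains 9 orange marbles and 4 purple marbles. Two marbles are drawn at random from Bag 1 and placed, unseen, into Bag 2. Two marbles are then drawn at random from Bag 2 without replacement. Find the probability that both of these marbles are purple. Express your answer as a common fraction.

Condition on how many of the transferred marbles are purple (from Bag 1: 4 purple of 12; then Bag 2 has 15 total).
  0 purple: C(4,0)C(8,2)/C(12,2) = 14/33; then P = C(4,2)/C(15,2) = 2/35
  1 purple: C(4,1)C(8,1)/C(12,2) = 16/33; then P = C(5,2)/C(15,2) = 2/21
  2 purple: C(4,2)C(8,0)/C(12,2) = 1/11; then P = C(6,2)/C(15,2) = 1/7
P(both purple) = 289/3465 ≈ 0.0834.

289/3465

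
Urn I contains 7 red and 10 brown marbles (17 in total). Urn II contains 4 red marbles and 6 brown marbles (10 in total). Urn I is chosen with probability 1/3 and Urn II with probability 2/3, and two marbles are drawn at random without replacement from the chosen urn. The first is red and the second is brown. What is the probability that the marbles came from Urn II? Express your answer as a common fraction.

1088/1613

P(E | Urn I) = 35/136; P(E | Urn II) = 4/15.
P(E) = 1/3·35/136 + 2/3·4/15 = 1613/6120.
By Bayes' rule, P(Urn II | E) = 8/45 / 1613/6120 = 1088/1613 ≈ 0.6745.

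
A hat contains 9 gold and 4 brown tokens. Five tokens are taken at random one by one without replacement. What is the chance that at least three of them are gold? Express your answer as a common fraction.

126/143

Sum the hypergeometric tail for j = 3,…,5 gold tokens.
Favorable = C(9,3)·C(4,2) + C(9,4)·C(4,1) + C(9,5)·C(4,0) = 1134; total = C(13,5) = 1287.
P = 1134/1287 = 126/143 ≈ 0.8811.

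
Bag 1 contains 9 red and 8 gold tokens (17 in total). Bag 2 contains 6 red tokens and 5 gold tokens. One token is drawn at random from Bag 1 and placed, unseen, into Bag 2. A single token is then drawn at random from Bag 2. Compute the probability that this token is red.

37/68

Condition on how many of the transferred tokens are red (from Bag 1: 9 red of 17; then Bag 2 has 12 total).
  0 red: C(9,0)C(8,1)/C(17,1) = 8/17; then P = 6/12
  1 red: C(9,1)C(8,0)/C(17,1) = 9/17; then P = 7/12
P(red from Bag 2) = 37/68 ≈ 0.5441.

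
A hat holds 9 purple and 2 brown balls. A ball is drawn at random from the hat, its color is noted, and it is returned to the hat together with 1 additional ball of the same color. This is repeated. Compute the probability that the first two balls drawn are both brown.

1/22

After a brown draw the hat holds 3 brown out of 12.
P = (2/11)·(3/12) = 1/22 ≈ 0.0455.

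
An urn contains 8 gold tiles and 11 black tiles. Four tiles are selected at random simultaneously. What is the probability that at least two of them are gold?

Sum the hypergeometric tail for j = 2,…,4 gold tiles.
Favorable = C(8,2)·C(11,2) + C(8,3)·C(11,1) + C(8,4)·C(11,0) = 2226; total = C(19,4) = 3876.
P = 2226/3876 = 371/646 ≈ 0.5743.

371/646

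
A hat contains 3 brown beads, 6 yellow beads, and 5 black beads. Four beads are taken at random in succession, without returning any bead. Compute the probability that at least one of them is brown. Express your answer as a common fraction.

61/91

Use the complement: P(at least one brown) = 1 − P(no brown).
P(none) = C(11,4)/C(14,4) = 330/1001.
So P = 1 − 330/1001 = 61/91 ≈ 0.6703.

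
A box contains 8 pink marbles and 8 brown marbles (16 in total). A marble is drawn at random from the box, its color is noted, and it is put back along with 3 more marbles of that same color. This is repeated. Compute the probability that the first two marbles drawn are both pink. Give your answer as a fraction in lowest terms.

After a pink draw the box holds 11 pink out of 19.
P = (8/16)·(11/19) = 11/38 ≈ 0.2895.

11/38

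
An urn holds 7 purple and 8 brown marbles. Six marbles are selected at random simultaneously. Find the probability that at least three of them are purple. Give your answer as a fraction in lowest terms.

89/143

Sum the hypergeometric tail for j = 3,…,6 purple marbles.
Favorable = C(7,3)·C(8,3) + C(7,4)·C(8,2) + C(7,5)·C(8,1) + C(7,6)·C(8,0) = 3115; total = C(15,6) = 5005.
P = 3115/5005 = 89/143 ≈ 0.6224.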